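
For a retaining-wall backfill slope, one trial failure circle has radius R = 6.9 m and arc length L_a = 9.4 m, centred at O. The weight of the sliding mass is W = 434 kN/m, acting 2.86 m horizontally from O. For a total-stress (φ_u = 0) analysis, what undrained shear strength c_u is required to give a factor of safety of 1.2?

FS = c_u·L_a·R / (W·d), so c_u = FS·W·d / (L_a·R).
c_u = 1.2·434·2.86 / (9.40·6.9) = 1489.5 / 64.86 = 22.96 kPa

c_u = 23.0 kPa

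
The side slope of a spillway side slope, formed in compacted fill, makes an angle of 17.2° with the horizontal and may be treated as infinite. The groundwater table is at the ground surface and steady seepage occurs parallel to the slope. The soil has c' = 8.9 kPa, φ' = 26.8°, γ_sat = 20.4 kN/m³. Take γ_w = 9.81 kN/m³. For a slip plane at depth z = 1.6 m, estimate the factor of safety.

With seepage parallel to the slope and the water table at the surface, the effective normal stress on the slip plane uses the buoyant unit weight γ' = γ_sat − γ_w while the driving shear stress uses γ_sat:
FS = [c' + γ' z cos²β tanφ'] / [γ_sat z sinβ cosβ]
γ' = 20.4 − 9.81 = 10.59 kN/m³
Numerator = 8.9 + 10.59·1.6·cos²17.2°·tan26.8° = 8.9 + 10.59·1.6·0.9126·0.5051 = 16.711 kPa
Denominator = 20.4·1.6·sin17.2°·cos17.2° = 20.4·1.6·0.2957·0.9553 = 9.220 kPa
FS = 16.711 / 9.220 = 1.812

FS = 1.81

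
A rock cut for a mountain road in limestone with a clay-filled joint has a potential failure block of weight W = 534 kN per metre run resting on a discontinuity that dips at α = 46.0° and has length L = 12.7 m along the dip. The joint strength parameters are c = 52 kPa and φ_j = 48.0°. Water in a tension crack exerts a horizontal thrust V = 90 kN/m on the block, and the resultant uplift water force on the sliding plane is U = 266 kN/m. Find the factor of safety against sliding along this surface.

FS = 1.58

Resolving the block weight along and normal to the plane and applying the Mohr–Coulomb strength on the joint:
N' = W cosα − U − V sinα = 534·cos46.0° − 266 − 90·sin46.0° = 40.2 kN/m
Driving force T = W sinα + V cosα = 534·sin46.0° + 90·cos46.0° = 446.6 kN/m
Resisting force R = c·L + N'·tanφ_j = 52·12.7 + 40.2·tan48.0° = 660.4 + 44.7 = 705.1 kN/m
FS = R / T = 705.1 / 446.6 = 1.579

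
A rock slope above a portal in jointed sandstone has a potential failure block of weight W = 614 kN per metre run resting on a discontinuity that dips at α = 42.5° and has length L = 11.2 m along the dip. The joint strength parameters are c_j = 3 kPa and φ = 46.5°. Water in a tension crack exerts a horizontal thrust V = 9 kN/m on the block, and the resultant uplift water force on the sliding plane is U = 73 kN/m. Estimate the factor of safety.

Resolving the block weight along and normal to the plane and applying the Mohr–Coulomb strength on the joint:
N' = W cosα − U − V sinα = 614·cos42.5° − 73 − 9·sin42.5° = 373.6 kN/m
Driving force T = W sinα + V cosα = 614·sin42.5° + 9·cos42.5° = 421.4 kN/m
Resisting force R = c_j·L + N'·tanφ = 3·11.2 + 373.6·tan46.5° = 33.6 + 393.7 = 427.3 kN/m
FS = R / T = 427.3 / 421.4 = 1.014

FS = 1.01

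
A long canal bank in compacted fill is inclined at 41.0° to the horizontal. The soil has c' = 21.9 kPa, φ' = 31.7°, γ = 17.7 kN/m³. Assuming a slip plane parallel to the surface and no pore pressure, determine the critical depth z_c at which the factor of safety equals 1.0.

z_c = 8.63 m

Setting FS = 1.00 in FS = [c' + γz cos²β tanφ'] / [γz sinβ cosβ] and solving for z:
z = c' / [γ cosβ (FS·sinβ − cosβ·tanφ')]
  = 21.9 / [17.7·cos41.0°·(1.00·sin41.0° − cos41.0°·tan31.7°)]
  = 21.9 / [17.7·0.7547·(1.00·0.6561 − 0.7547·0.6176)]
  = 21.9 / 2.5373 = 8.631 m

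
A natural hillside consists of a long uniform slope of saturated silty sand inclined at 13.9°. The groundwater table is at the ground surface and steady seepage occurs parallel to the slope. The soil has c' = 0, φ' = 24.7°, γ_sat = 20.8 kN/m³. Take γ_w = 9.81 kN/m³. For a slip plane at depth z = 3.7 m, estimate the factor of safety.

With seepage parallel to the slope and the water table at the surface, the effective normal stress on the slip plane uses the buoyant unit weight γ' = γ_sat − γ_w while the driving shear stress uses γ_sat:
FS = [c' + γ' z cos²β tanφ'] / [γ_sat z sinβ cosβ]
(For c' = 0 this reduces to FS = (γ'/γ_sat)·tanφ'/tanβ.)
γ' = 20.8 − 9.81 = 10.99 kN/m³
Numerator = 0.0 + 10.99·3.7·cos²13.9°·tan24.7° = 0.0 + 10.99·3.7·0.9423·0.4599 = 17.624 kPa
Denominator = 20.8·3.7·sin13.9°·cos13.9° = 20.8·3.7·0.2402·0.9707 = 17.947 kPa
FS = 17.624 / 17.947 = 0.982

FS = 0.98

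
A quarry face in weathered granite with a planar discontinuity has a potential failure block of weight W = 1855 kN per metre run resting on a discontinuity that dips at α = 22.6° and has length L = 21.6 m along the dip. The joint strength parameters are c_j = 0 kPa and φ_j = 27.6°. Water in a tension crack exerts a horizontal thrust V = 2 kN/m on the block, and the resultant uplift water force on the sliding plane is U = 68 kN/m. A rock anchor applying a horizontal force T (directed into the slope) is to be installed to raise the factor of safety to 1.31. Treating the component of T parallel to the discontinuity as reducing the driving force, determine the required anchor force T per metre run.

T = 55 kN/m

Resolving forces along and normal to the sliding plane, with the horizontal anchor force T adding T·sinα to the effective normal force and T·cosα acting up the plane against the driving force:
FS = [c_jL + (W cosα − U − V sinα + T sinα) tanφ_j] / [W sinα + V cosα − T cosα]
Without the anchor: N' = 1643.8 kN/m, driving T_d = 714.7 kN/m, resisting R = 0·21.6 + 1643.8·tan27.6° = 859.4 kN/m, FS = 1.20.
Setting FS = 1.31 and solving for T:
1.31·(714.7 − T cos22.6°) = 859.4 + T sin22.6°·tan27.6°
T·(sin22.6°·tan27.6° + 1.31·cos22.6°) = 1.31·714.7 − 859.4
T·(0.3843·0.5228 + 1.31·0.9232) = 936.3 − 859.4 = 76.9
T·1.4103 = 76.9
T = 54.5 kN/m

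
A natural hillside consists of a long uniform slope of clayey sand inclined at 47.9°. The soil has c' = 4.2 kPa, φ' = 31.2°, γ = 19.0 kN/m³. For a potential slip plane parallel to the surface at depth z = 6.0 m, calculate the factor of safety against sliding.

FS = 0.62

For an infinite slope with a slip plane parallel to the surface (no pore pressure): FS = [c' + γz cos²β tanφ'] / [γz sinβ cosβ].
γz = 19.0·6.0 = 114.00 kN/m²
Numerator = 4.2 + 114.00·cos²47.9°·tan31.2° = 4.2 + 114.00·0.4495·0.6056 = 35.232 kPa
Denominator = 114.00·sin47.9°·cos47.9° = 114.00·0.7420·0.6704 = 56.708 kPa
FS = 35.232 / 56.708 = 0.621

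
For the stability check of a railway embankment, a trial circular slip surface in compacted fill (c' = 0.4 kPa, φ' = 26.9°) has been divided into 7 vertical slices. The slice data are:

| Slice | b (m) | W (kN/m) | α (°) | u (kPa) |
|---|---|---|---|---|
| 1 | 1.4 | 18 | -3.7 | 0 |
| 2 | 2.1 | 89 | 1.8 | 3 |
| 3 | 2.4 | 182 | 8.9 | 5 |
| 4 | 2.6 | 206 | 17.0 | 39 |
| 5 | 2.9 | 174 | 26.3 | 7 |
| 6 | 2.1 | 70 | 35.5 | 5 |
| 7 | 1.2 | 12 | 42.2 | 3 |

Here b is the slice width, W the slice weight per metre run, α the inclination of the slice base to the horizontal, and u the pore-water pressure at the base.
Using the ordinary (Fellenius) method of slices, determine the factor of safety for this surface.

Ordinary method of slices: FS = Σ[c'·Δl_i + (W_i cosα_i − u_i·Δl_i)·tanφ'] / Σ W_i sinα_i, with Δl_i = b_i / cosα_i.
Slice 1: Δl = 1.4/cos(-3.7°) = 1.403 m; N'_1 = 18·cos(-3.7°) − 0·1.403 = 18.0; c'Δl = 0.56; W sinα = -1.2
Slice 2: Δl = 2.1/cos1.8° = 2.101 m; N'_2 = 89·cos1.8° − 3·2.101 = 82.7; c'Δl = 0.84; W sinα = 2.8
Slice 3: Δl = 2.4/cos8.9° = 2.429 m; N'_3 = 182·cos8.9° − 5·2.429 = 167.7; c'Δl = 0.97; W sinα = 28.2
Slice 4: Δl = 2.6/cos17.0° = 2.719 m; N'_4 = 206·cos17.0° − 39·2.719 = 91.0; c'Δl = 1.09; W sinα = 60.2
Slice 5: Δl = 2.9/cos26.3° = 3.235 m; N'_5 = 174·cos26.3° − 7·3.235 = 133.3; c'Δl = 1.29; W sinα = 77.1
Slice 6: Δl = 2.1/cos35.5° = 2.579 m; N'_6 = 70·cos35.5° − 5·2.579 = 44.1; c'Δl = 1.03; W sinα = 40.6
Slice 7: Δl = 1.2/cos42.2° = 1.620 m; N'_7 = 12·cos42.2° − 3·1.620 = 4.0; c'Δl = 0.65; W sinα = 8.1
Σc'Δl = 6.4 kN/m; ΣN' = 540.7 kN/m; ΣW sinα = 215.8 kN/m
Resisting = 6.4 + 540.7·tan26.9° = 6.4 + 274.3 = 280.8 kN/m
FS = 280.8 / 215.8 = 1.301

FS = 1.30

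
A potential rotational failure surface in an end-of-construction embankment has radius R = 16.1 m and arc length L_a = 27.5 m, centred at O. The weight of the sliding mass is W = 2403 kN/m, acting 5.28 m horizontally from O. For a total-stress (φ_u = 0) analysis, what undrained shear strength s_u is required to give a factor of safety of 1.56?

FS = s_u·L_a·R / (W·d), so s_u = FS·W·d / (L_a·R).
s_u = 1.56·2403·5.28 / (27.50·16.1) = 19793.0 / 442.75 = 44.70 kPa

s_u = 44.7 kPa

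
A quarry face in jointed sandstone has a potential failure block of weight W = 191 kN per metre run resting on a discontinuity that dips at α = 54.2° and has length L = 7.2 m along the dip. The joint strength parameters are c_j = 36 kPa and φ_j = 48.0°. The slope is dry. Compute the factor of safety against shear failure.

FS = 2.47

Resolving the block weight along and normal to the plane and applying the Mohr–Coulomb strength on the joint:
N' = W cosα = 191·cos54.2° = 111.7 kN/m
Driving force T = W sinα = 191·sin54.2° = 154.9 kN/m
Resisting force R = c_j·L + N'·tanφ_j = 36·7.2 + 111.7·tan48.0° = 259.2 + 124.1 = 383.3 kN/m
FS = R / T = 383.3 / 154.9 = 2.474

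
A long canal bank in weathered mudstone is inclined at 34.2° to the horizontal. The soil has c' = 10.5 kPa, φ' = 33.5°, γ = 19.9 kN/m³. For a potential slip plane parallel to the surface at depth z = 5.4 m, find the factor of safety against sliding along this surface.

For an infinite slope with a slip plane parallel to the surface (no pore pressure): FS = [c' + γz cos²β tanφ'] / [γz sinβ cosβ].
γz = 19.9·5.4 = 107.46 kN/m²
Numerator = 10.5 + 107.46·cos²34.2°·tan33.5° = 10.5 + 107.46·0.6841·0.6619 = 59.155 kPa
Denominator = 107.46·sin34.2°·cos34.2° = 107.46·0.5621·0.8271 = 49.957 kPa
FS = 59.155 / 49.957 = 1.184

FS = 1.18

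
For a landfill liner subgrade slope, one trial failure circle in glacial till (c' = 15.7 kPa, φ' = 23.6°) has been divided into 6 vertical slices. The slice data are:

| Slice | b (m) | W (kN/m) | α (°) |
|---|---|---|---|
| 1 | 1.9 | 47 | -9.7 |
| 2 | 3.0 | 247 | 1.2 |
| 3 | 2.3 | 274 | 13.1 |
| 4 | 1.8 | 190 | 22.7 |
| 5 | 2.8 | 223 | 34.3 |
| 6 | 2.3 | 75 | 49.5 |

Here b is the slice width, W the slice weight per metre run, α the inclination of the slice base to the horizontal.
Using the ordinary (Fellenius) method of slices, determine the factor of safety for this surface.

FS = 2.15

Ordinary method of slices: FS = Σ[c'·Δl_i + (W_i cosα_i)·tanφ'] / Σ W_i sinα_i, with Δl_i = b_i / cosα_i.
Slice 1: Δl = 1.9/cos(-9.7°) = 1.928 m; N'_1 = 47·cos(-9.7°) = 46.3; c'Δl = 30.26; W sinα = -7.9
Slice 2: Δl = 3.0/cos1.2° = 3.001 m; N'_2 = 247·cos1.2° = 246.9; c'Δl = 47.11; W sinα = 5.2
Slice 3: Δl = 2.3/cos13.1° = 2.361 m; N'_3 = 274·cos13.1° = 266.9; c'Δl = 37.07; W sinα = 62.1
Slice 4: Δl = 1.8/cos22.7° = 1.951 m; N'_4 = 190·cos22.7° = 175.3; c'Δl = 30.63; W sinα = 73.3
Slice 5: Δl = 2.8/cos34.3° = 3.389 m; N'_5 = 223·cos34.3° = 184.2; c'Δl = 53.21; W sinα = 125.7
Slice 6: Δl = 2.3/cos49.5° = 3.541 m; N'_6 = 75·cos49.5° = 48.7; c'Δl = 55.60; W sinα = 57.0
Σc'Δl = 253.9 kN/m; ΣN' = 968.4 kN/m; ΣW sinα = 315.4 kN/m
Resisting = 253.9 + 968.4·tan23.6° = 253.9 + 423.1 = 677.0 kN/m
FS = 677.0 / 315.4 = 2.147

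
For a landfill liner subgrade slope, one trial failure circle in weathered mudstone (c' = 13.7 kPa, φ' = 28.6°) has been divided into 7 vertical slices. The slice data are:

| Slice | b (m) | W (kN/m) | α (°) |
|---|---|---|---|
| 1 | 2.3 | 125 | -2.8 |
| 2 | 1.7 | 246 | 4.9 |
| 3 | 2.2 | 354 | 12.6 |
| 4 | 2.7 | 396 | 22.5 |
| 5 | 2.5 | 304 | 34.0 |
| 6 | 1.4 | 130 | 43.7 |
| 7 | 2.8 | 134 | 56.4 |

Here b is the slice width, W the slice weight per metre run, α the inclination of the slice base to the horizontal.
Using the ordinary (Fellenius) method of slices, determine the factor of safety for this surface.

FS = 1.76

Ordinary method of slices: FS = Σ[c'·Δl_i + (W_i cosα_i)·tanφ'] / Σ W_i sinα_i, with Δl_i = b_i / cosα_i.
Slice 1: Δl = 2.3/cos(-2.8°) = 2.303 m; N'_1 = 125·cos(-2.8°) = 124.9; c'Δl = 31.55; W sinα = -6.1
Slice 2: Δl = 1.7/cos4.9° = 1.706 m; N'_2 = 246·cos4.9° = 245.1; c'Δl = 23.38; W sinα = 21.0
Slice 3: Δl = 2.2/cos12.6° = 2.254 m; N'_3 = 354·cos12.6° = 345.5; c'Δl = 30.88; W sinα = 77.2
Slice 4: Δl = 2.7/cos22.5° = 2.922 m; N'_4 = 396·cos22.5° = 365.9; c'Δl = 40.04; W sinα = 151.5
Slice 5: Δl = 2.5/cos34.0° = 3.016 m; N'_5 = 304·cos34.0° = 252.0; c'Δl = 41.31; W sinα = 170.0
Slice 6: Δl = 1.4/cos43.7° = 1.936 m; N'_6 = 130·cos43.7° = 94.0; c'Δl = 26.53; W sinα = 89.8
Slice 7: Δl = 2.8/cos56.4° = 5.060 m; N'_7 = 134·cos56.4° = 74.2; c'Δl = 69.32; W sinα = 111.6
Σc'Δl = 263.0 kN/m; ΣN' = 1501.5 kN/m; ΣW sinα = 615.1 kN/m
Resisting = 263.0 + 1501.5·tan28.6° = 263.0 + 818.6 = 1081.6 kN/m
FS = 1081.6 / 615.1 = 1.758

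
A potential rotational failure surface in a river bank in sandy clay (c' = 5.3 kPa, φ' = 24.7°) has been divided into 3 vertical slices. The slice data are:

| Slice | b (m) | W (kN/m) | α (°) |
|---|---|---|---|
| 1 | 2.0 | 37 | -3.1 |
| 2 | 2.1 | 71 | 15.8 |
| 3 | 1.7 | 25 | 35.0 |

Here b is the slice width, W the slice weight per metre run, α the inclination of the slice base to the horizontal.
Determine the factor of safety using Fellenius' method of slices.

Ordinary method of slices: FS = Σ[c'·Δl_i + (W_i cosα_i)·tanφ'] / Σ W_i sinα_i, with Δl_i = b_i / cosα_i.
Slice 1: Δl = 2.0/cos(-3.1°) = 2.003 m; N'_1 = 37·cos(-3.1°) = 36.9; c'Δl = 10.62; W sinα = -2.0
Slice 2: Δl = 2.1/cos15.8° = 2.182 m; N'_2 = 71·cos15.8° = 68.3; c'Δl = 11.57; W sinα = 19.3
Slice 3: Δl = 1.7/cos35.0° = 2.075 m; N'_3 = 25·cos35.0° = 20.5; c'Δl = 11.00; W sinα = 14.3
Σc'Δl = 33.2 kN/m; ΣN' = 125.7 kN/m; ΣW sinα = 31.7 kN/m
Resisting = 33.2 + 125.7·tan24.7° = 33.2 + 57.8 = 91.0 kN/m
FS = 91.0 / 31.7 = 2.874

FS = 2.87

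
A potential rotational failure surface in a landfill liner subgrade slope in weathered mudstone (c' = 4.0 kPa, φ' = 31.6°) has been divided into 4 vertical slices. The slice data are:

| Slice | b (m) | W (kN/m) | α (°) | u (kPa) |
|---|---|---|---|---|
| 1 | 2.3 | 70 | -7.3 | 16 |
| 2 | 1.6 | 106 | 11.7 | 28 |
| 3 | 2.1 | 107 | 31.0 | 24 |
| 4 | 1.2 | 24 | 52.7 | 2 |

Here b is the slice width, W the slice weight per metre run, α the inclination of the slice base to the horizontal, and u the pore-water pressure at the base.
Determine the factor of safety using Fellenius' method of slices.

Ordinary method of slices: FS = Σ[c'·Δl_i + (W_i cosα_i − u_i·Δl_i)·tanφ'] / Σ W_i sinα_i, with Δl_i = b_i / cosα_i.
Slice 1: Δl = 2.3/cos(-7.3°) = 2.319 m; N'_1 = 70·cos(-7.3°) − 16·2.319 = 32.3; c'Δl = 9.28; W sinα = -8.9
Slice 2: Δl = 1.6/cos11.7° = 1.634 m; N'_2 = 106·cos11.7° − 28·1.634 = 58.0; c'Δl = 6.54; W sinα = 21.5
Slice 3: Δl = 2.1/cos31.0° = 2.450 m; N'_3 = 107·cos31.0° − 24·2.450 = 32.9; c'Δl = 9.80; W sinα = 55.1
Slice 4: Δl = 1.2/cos52.7° = 1.980 m; N'_4 = 24·cos52.7° − 2·1.980 = 10.6; c'Δl = 7.92; W sinα = 19.1
Σc'Δl = 33.5 kN/m; ΣN' = 133.9 kN/m; ΣW sinα = 86.8 kN/m
Resisting = 33.5 + 133.9·tan31.6° = 33.5 + 82.4 = 115.9 kN/m
FS = 115.9 / 86.8 = 1.335

FS = 1.34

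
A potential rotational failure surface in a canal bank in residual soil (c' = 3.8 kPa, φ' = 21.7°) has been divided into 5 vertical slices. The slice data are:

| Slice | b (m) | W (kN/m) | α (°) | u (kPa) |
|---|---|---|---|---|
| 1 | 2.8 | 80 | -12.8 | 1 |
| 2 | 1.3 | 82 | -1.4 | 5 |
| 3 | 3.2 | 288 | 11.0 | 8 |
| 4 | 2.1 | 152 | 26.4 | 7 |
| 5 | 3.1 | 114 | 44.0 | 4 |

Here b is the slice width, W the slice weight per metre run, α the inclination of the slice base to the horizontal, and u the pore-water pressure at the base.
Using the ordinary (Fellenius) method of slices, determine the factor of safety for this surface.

Ordinary method of slices: FS = Σ[c'·Δl_i + (W_i cosα_i − u_i·Δl_i)·tanφ'] / Σ W_i sinα_i, with Δl_i = b_i / cosα_i.
Slice 1: Δl = 2.8/cos(-12.8°) = 2.871 m; N'_1 = 80·cos(-12.8°) − 1·2.871 = 75.1; c'Δl = 10.91; W sinα = -17.7
Slice 2: Δl = 1.3/cos(-1.4°) = 1.300 m; N'_2 = 82·cos(-1.4°) − 5·1.300 = 75.5; c'Δl = 4.94; W sinα = -2.0
Slice 3: Δl = 3.2/cos11.0° = 3.260 m; N'_3 = 288·cos11.0° − 8·3.260 = 256.6; c'Δl = 12.39; W sinα = 55.0
Slice 4: Δl = 2.1/cos26.4° = 2.345 m; N'_4 = 152·cos26.4° − 7·2.345 = 119.7; c'Δl = 8.91; W sinα = 67.6
Slice 5: Δl = 3.1/cos44.0° = 4.310 m; N'_5 = 114·cos44.0° − 4·4.310 = 64.8; c'Δl = 16.38; W sinα = 79.2
Σc'Δl = 53.5 kN/m; ΣN' = 591.7 kN/m; ΣW sinα = 182.0 kN/m
Resisting = 53.5 + 591.7·tan21.7° = 53.5 + 235.5 = 289.0 kN/m
FS = 289.0 / 182.0 = 1.588

FS = 1.59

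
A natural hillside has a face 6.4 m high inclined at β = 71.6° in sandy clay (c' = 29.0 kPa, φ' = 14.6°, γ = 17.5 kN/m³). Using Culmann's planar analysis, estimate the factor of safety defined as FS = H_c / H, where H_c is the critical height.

H_c = (4c'/γ) · sinβ cosφ' / [1 − cos(β − φ')]
    = (4·29.0/17.5) · sin71.6°·cos14.6° / [1 − cos57.0°]
    = 6.629 · 0.9182 / 0.4554 = 13.37 m
FS = H_c / H = 13.37 / 6.4 = 2.089

FS = 2.09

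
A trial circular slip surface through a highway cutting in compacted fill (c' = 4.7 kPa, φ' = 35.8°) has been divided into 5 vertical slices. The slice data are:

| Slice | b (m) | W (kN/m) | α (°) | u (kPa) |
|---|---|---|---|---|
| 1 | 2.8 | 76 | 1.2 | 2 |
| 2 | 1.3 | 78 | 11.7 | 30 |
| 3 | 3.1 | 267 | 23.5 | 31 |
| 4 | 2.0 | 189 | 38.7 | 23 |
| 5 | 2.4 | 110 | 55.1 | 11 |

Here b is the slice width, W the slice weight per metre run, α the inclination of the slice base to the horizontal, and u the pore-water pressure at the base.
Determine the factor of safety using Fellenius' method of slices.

FS = 0.97

Ordinary method of slices: FS = Σ[c'·Δl_i + (W_i cosα_i − u_i·Δl_i)·tanφ'] / Σ W_i sinα_i, with Δl_i = b_i / cosα_i.
Slice 1: Δl = 2.8/cos1.2° = 2.801 m; N'_1 = 76·cos1.2° − 2·2.801 = 70.4; c'Δl = 13.16; W sinα = 1.6
Slice 2: Δl = 1.3/cos11.7° = 1.328 m; N'_2 = 78·cos11.7° − 30·1.328 = 36.6; c'Δl = 6.24; W sinα = 15.8
Slice 3: Δl = 3.1/cos23.5° = 3.380 m; N'_3 = 267·cos23.5° − 31·3.380 = 140.1; c'Δl = 15.89; W sinα = 106.5
Slice 4: Δl = 2.0/cos38.7° = 2.563 m; N'_4 = 189·cos38.7° − 23·2.563 = 88.6; c'Δl = 12.04; W sinα = 118.2
Slice 5: Δl = 2.4/cos55.1° = 4.195 m; N'_5 = 110·cos55.1° − 11·4.195 = 16.8; c'Δl = 19.72; W sinα = 90.2
Σc'Δl = 67.1 kN/m; ΣN' = 352.4 kN/m; ΣW sinα = 332.3 kN/m
Resisting = 67.1 + 352.4·tan35.8° = 67.1 + 254.1 = 321.2 kN/m
FS = 321.2 / 332.3 = 0.967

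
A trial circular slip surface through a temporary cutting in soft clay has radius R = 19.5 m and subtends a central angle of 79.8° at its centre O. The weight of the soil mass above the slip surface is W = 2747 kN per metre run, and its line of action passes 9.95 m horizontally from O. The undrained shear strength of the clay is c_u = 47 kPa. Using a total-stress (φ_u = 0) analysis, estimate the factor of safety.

Taking moments about the centre O, the resisting moment is provided by the undrained shear strength acting along the arc:
Arc length L_a = R·θ = 19.5·(79.8°·π/180) = 19.5·1.3928 = 27.16 m
M_R = c_u·L_a·R = 47·27.16·19.5 = 24891.3 kN·m/m
M_D = W·d = 2747·9.95 = 27332.6 kN·m/m
FS = M_R / M_D = 24891.3 / 27332.6 = 0.911

FS = 0.91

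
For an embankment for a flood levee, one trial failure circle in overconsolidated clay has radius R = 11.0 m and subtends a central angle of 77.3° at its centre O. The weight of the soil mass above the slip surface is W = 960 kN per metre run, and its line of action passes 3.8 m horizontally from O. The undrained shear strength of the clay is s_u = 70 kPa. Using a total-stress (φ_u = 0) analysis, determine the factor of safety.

Taking moments about the centre O, the resisting moment is provided by the undrained shear strength acting along the arc:
Arc length L_a = R·θ = 11.0·(77.3°·π/180) = 11.0·1.3491 = 14.84 m
M_R = s_u·L_a·R = 70·14.84·11.0 = 11427.2 kN·m/m
M_D = W·d = 960·3.8 = 3648.0 kN·m/m
FS = M_R / M_D = 11427.2 / 3648.0 = 3.132

FS = 3.13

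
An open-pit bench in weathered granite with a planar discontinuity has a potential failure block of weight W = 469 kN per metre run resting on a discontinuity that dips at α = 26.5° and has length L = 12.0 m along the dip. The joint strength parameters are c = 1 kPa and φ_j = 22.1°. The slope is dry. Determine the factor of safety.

FS = 0.87

Resolving the block weight along and normal to the plane and applying the Mohr–Coulomb strength on the joint:
N' = W cosα = 469·cos26.5° = 419.7 kN/m
Driving force T = W sinα = 469·sin26.5° = 209.3 kN/m
Resisting force R = c·L + N'·tanφ_j = 1·12.0 + 419.7·tan22.1° = 12.0 + 170.4 = 182.4 kN/m
FS = R / T = 182.4 / 209.3 = 0.872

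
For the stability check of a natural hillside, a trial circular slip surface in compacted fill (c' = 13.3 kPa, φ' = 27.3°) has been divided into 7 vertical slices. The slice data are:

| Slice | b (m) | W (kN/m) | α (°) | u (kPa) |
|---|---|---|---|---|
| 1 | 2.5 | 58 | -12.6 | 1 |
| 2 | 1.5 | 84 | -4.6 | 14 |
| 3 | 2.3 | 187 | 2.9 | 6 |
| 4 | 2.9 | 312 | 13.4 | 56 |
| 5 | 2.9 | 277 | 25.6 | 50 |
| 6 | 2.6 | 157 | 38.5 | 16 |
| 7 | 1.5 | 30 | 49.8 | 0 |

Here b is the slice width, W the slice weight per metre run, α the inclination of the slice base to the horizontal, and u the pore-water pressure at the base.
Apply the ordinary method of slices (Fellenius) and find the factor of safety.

FS = 1.83

Ordinary method of slices: FS = Σ[c'·Δl_i + (W_i cosα_i − u_i·Δl_i)·tanφ'] / Σ W_i sinα_i, with Δl_i = b_i / cosα_i.
Slice 1: Δl = 2.5/cos(-12.6°) = 2.562 m; N'_1 = 58·cos(-12.6°) − 1·2.562 = 54.0; c'Δl = 34.07; W sinα = -12.7
Slice 2: Δl = 1.5/cos(-4.6°) = 1.505 m; N'_2 = 84·cos(-4.6°) − 14·1.505 = 62.7; c'Δl = 20.01; W sinα = -6.7
Slice 3: Δl = 2.3/cos2.9° = 2.303 m; N'_3 = 187·cos2.9° − 6·2.303 = 172.9; c'Δl = 30.63; W sinα = 9.5
Slice 4: Δl = 2.9/cos13.4° = 2.981 m; N'_4 = 312·cos13.4° − 56·2.981 = 136.6; c'Δl = 39.65; W sinα = 72.3
Slice 5: Δl = 2.9/cos25.6° = 3.216 m; N'_5 = 277·cos25.6° − 50·3.216 = 89.0; c'Δl = 42.77; W sinα = 119.7
Slice 6: Δl = 2.6/cos38.5° = 3.322 m; N'_6 = 157·cos38.5° − 16·3.322 = 69.7; c'Δl = 44.19; W sinα = 97.7
Slice 7: Δl = 1.5/cos49.8° = 2.324 m; N'_7 = 30·cos49.8° − 0·2.324 = 19.4; c'Δl = 30.91; W sinα = 22.9
Σc'Δl = 242.2 kN/m; ΣN' = 604.3 kN/m; ΣW sinα = 302.7 kN/m
Resisting = 242.2 + 604.3·tan27.3° = 242.2 + 311.9 = 554.1 kN/m
FS = 554.1 / 302.7 = 1.831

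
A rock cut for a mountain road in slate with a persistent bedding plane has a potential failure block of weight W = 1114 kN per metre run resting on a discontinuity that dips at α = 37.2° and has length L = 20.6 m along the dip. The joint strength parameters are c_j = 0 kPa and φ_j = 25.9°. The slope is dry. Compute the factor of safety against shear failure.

FS = 0.64

Resolving the block weight along and normal to the plane and applying the Mohr–Coulomb strength on the joint:
N' = W cosα = 1114·cos37.2° = 887.3 kN/m
Driving force T = W sinα = 1114·sin37.2° = 673.5 kN/m
Resisting force R = c_j·L + N'·tanφ_j = 0·20.6 + 887.3·tan25.9° = 0.0 + 430.9 = 430.9 kN/m
FS = R / T = 430.9 / 673.5 = 0.640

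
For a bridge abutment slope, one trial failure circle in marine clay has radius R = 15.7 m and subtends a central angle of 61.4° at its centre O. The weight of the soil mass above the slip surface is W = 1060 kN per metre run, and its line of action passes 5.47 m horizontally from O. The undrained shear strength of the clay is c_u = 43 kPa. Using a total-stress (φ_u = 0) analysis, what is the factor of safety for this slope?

FS = 1.96

Taking moments about the centre O, the resisting moment is provided by the undrained shear strength acting along the arc:
Arc length L_a = R·θ = 15.7·(61.4°·π/180) = 15.7·1.0716 = 16.82 m
M_R = c_u·L_a·R = 43·16.82·15.7 = 11358.3 kN·m/m
M_D = W·d = 1060·5.47 = 5798.2 kN·m/m
FS = M_R / M_D = 11358.3 / 5798.2 = 1.959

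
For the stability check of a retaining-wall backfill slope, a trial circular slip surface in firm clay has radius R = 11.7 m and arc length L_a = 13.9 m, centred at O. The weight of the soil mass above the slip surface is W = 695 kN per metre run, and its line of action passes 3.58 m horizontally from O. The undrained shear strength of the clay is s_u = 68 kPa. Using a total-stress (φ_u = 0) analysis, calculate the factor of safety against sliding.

Taking moments about the centre O, the resisting moment is provided by the undrained shear strength acting along the arc:
M_R = s_u·L_a·R = 68·13.90·11.7 = 11058.8 kN·m/m
M_D = W·d = 695·3.58 = 2488.1 kN·m/m
FS = M_R / M_D = 11058.8 / 2488.1 = 4.445

FS = 4.44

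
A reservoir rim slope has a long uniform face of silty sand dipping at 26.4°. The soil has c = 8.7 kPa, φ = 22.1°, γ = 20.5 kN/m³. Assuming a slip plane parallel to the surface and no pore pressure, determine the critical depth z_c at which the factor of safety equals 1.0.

z_c = 5.85 m

Setting FS = 1.00 in FS = [c + γz cos²β tanφ] / [γz sinβ cosβ] and solving for z:
z = c / [γ cosβ (FS·sinβ − cosβ·tanφ)]
  = 8.7 / [20.5·cos26.4°·(1.00·sin26.4° − cos26.4°·tan22.1°)]
  = 8.7 / [20.5·0.8957·(1.00·0.4446 − 0.8957·0.4061)]
  = 8.7 / 1.4859 = 5.855 m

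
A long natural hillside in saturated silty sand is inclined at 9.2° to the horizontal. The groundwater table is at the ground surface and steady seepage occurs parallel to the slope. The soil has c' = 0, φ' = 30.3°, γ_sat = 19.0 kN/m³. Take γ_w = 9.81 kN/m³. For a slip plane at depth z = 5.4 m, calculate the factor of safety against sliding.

With seepage parallel to the slope and the water table at the surface, the effective normal stress on the slip plane uses the buoyant unit weight γ' = γ_sat − γ_w while the driving shear stress uses γ_sat:
FS = [c' + γ' z cos²β tanφ'] / [γ_sat z sinβ cosβ]
(For c' = 0 this reduces to FS = (γ'/γ_sat)·tanφ'/tanβ.)
γ' = 19.0 − 9.81 = 9.19 kN/m³
Numerator = 0.0 + 9.19·5.4·cos²9.2°·tan30.3° = 0.0 + 9.19·5.4·0.9744·0.5844 = 28.258 kPa
Denominator = 19.0·5.4·sin9.2°·cos9.2° = 19.0·5.4·0.1599·0.9871 = 16.193 kPa
FS = 28.258 / 16.193 = 1.745

FS = 1.75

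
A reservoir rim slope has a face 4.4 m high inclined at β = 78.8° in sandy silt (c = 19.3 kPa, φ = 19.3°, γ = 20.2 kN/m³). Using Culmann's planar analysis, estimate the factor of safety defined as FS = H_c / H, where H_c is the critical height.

FS = 1.63

H_c = (4c/γ) · sinβ cosφ / [1 − cos(β − φ)]
    = (4·19.3/20.2) · sin78.8°·cos19.3° / [1 − cos59.5°]
    = 3.822 · 0.9258 / 0.4925 = 7.18 m
FS = H_c / H = 7.18 / 4.4 = 1.633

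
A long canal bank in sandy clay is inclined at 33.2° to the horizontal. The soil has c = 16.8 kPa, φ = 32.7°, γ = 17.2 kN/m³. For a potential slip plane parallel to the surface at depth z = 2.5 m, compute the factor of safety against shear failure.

For an infinite slope with a slip plane parallel to the surface (no pore pressure): FS = [c + γz cos²β tanφ] / [γz sinβ cosβ].
γz = 17.2·2.5 = 43.00 kN/m²
Numerator = 16.8 + 43.00·cos²33.2°·tan32.7° = 16.8 + 43.00·0.7002·0.6420 = 36.129 kPa
Denominator = 43.00·sin33.2°·cos33.2° = 43.00·0.5476·0.8368 = 19.702 kPa
FS = 36.129 / 19.702 = 1.834

FS = 1.83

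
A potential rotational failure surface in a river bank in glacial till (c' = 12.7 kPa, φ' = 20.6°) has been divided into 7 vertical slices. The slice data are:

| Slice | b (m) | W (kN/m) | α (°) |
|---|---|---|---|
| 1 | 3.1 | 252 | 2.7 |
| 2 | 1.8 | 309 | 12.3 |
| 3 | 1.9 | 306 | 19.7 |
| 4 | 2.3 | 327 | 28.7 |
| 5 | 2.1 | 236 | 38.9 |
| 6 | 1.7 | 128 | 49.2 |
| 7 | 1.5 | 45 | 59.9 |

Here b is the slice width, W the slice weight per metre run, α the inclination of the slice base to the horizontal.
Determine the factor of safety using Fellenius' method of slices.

FS = 1.22

Ordinary method of slices: FS = Σ[c'·Δl_i + (W_i cosα_i)·tanφ'] / Σ W_i sinα_i, with Δl_i = b_i / cosα_i.
Slice 1: Δl = 3.1/cos2.7° = 3.103 m; N'_1 = 252·cos2.7° = 251.7; c'Δl = 39.41; W sinα = 11.9
Slice 2: Δl = 1.8/cos12.3° = 1.842 m; N'_2 = 309·cos12.3° = 301.9; c'Δl = 23.40; W sinα = 65.8
Slice 3: Δl = 1.9/cos19.7° = 2.018 m; N'_3 = 306·cos19.7° = 288.1; c'Δl = 25.63; W sinα = 103.2
Slice 4: Δl = 2.3/cos28.7° = 2.622 m; N'_4 = 327·cos28.7° = 286.8; c'Δl = 33.30; W sinα = 157.0
Slice 5: Δl = 2.1/cos38.9° = 2.698 m; N'_5 = 236·cos38.9° = 183.7; c'Δl = 34.27; W sinα = 148.2
Slice 6: Δl = 1.7/cos49.2° = 2.602 m; N'_6 = 128·cos49.2° = 83.6; c'Δl = 33.04; W sinα = 96.9
Slice 7: Δl = 1.5/cos59.9° = 2.991 m; N'_7 = 45·cos59.9° = 22.6; c'Δl = 37.99; W sinα = 38.9
Σc'Δl = 227.0 kN/m; ΣN' = 1418.4 kN/m; ΣW sinα = 621.9 kN/m
Resisting = 227.0 + 1418.4·tan20.6° = 227.0 + 533.1 = 760.2 kN/m
FS = 760.2 / 621.9 = 1.222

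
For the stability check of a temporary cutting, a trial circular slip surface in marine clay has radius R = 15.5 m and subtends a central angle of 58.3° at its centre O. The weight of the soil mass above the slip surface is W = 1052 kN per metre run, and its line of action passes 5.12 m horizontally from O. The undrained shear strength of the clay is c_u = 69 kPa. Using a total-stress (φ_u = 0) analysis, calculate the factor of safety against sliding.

Taking moments about the centre O, the resisting moment is provided by the undrained shear strength acting along the arc:
Arc length L_a = R·θ = 15.5·(58.3°·π/180) = 15.5·1.0175 = 15.77 m
M_R = c_u·L_a·R = 69·15.77·15.5 = 16867.8 kN·m/m
M_D = W·d = 1052·5.12 = 5386.2 kN·m/m
FS = M_R / M_D = 16867.8 / 5386.2 = 3.132

FS = 3.13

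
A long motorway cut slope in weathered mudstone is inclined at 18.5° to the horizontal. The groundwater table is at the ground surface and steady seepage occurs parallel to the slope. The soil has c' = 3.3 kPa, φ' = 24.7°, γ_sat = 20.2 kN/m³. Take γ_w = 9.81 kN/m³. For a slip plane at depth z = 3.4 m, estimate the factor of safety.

With seepage parallel to the slope and the water table at the surface, the effective normal stress on the slip plane uses the buoyant unit weight γ' = γ_sat − γ_w while the driving shear stress uses γ_sat:
FS = [c' + γ' z cos²β tanφ'] / [γ_sat z sinβ cosβ]
γ' = 20.2 − 9.81 = 10.39 kN/m³
Numerator = 3.3 + 10.39·3.4·cos²18.5°·tan24.7° = 3.3 + 10.39·3.4·0.8993·0.4599 = 17.912 kPa
Denominator = 20.2·3.4·sin18.5°·cos18.5° = 20.2·3.4·0.3173·0.9483 = 20.666 kPa
FS = 17.912 / 20.666 = 0.867

FS = 0.87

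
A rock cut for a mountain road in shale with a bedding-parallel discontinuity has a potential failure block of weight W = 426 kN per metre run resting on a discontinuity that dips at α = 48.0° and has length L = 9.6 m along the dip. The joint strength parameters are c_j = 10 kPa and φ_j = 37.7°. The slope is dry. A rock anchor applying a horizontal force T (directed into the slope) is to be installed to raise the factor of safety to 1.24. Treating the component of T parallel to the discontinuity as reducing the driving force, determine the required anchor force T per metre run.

Resolving forces along and normal to the sliding plane, with the horizontal anchor force T adding T·sinα to the effective normal force and T·cosα acting up the plane against the driving force:
FS = [c_jL + (W cosα + T sinα) tanφ_j] / [W sinα − T cosα]
Without the anchor: N' = 285.0 kN/m, driving T_d = 316.6 kN/m, resisting R = 10·9.6 + 285.0·tan37.7° = 316.3 kN/m, FS = 1.00.
Setting FS = 1.24 and solving for T:
1.24·(316.6 − T cos48.0°) = 316.3 + T sin48.0°·tan37.7°
T·(sin48.0°·tan37.7° + 1.24·cos48.0°) = 1.24·316.6 − 316.3
T·(0.7431·0.7729 + 1.24·0.6691) = 392.6 − 316.3 = 76.2
T·1.4041 = 76.2
T = 54.3 kN/m

T = 54 kN/m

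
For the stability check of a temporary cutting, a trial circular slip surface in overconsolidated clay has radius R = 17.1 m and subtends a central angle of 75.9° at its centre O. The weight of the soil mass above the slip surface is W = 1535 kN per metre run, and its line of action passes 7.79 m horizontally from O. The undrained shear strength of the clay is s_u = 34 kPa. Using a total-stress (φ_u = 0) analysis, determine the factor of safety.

Taking moments about the centre O, the resisting moment is provided by the undrained shear strength acting along the arc:
Arc length L_a = R·θ = 17.1·(75.9°·π/180) = 17.1·1.3247 = 22.65 m
M_R = s_u·L_a·R = 34·22.65·17.1 = 13170.1 kN·m/m
M_D = W·d = 1535·7.79 = 11957.6 kN·m/m
FS = M_R / M_D = 13170.1 / 11957.6 = 1.101

FS = 1.10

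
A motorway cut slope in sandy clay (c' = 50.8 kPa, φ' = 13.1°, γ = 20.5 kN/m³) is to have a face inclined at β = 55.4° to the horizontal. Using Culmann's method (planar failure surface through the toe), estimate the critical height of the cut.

H_c = 30.52 m

Culmann's analysis gives the critical failure plane at α_cr = (β + φ')/2 = (55.4 + 13.1)/2 = 34.2°, and the critical height
H_c = (4c'/γ) · sinβ cosφ' / [1 − cos(β − φ')]
    = (4·50.8/20.5) · sin55.4°·cos13.1° / [1 − cos(42.3°)]
    = 9.912 · 0.8231·0.9740 / [1 − 0.7396]
    = 9.912 · 0.8017 / 0.2604
    = 30.52 m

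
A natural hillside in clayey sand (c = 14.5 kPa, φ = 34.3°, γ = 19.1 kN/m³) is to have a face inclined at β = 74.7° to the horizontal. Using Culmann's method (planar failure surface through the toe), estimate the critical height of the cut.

H_c = 10.15 m

Culmann's analysis gives the critical failure plane at α_cr = (β + φ)/2 = (74.7 + 34.3)/2 = 54.5°, and the critical height
H_c = (4c/γ) · sinβ cosφ / [1 − cos(β − φ)]
    = (4·14.5/19.1) · sin74.7°·cos34.3° / [1 − cos(40.4°)]
    = 3.037 · 0.9646·0.8261 / [1 − 0.7615]
    = 3.037 · 0.7968 / 0.2385
    = 10.15 m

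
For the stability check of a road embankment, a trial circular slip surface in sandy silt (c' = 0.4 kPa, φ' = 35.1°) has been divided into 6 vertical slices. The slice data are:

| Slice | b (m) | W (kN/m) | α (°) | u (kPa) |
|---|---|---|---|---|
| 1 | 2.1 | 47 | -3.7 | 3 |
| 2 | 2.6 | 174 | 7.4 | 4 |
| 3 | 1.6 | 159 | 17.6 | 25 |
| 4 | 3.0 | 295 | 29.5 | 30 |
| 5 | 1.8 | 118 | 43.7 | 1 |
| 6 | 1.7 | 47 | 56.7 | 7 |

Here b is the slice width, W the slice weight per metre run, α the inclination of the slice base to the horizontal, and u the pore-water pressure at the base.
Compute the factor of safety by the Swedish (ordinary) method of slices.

FS = 1.18

Ordinary method of slices: FS = Σ[c'·Δl_i + (W_i cosα_i − u_i·Δl_i)·tanφ'] / Σ W_i sinα_i, with Δl_i = b_i / cosα_i.
Slice 1: Δl = 2.1/cos(-3.7°) = 2.104 m; N'_1 = 47·cos(-3.7°) − 3·2.104 = 40.6; c'Δl = 0.84; W sinα = -3.0
Slice 2: Δl = 2.6/cos7.4° = 2.622 m; N'_2 = 174·cos7.4° − 4·2.622 = 162.1; c'Δl = 1.05; W sinα = 22.4
Slice 3: Δl = 1.6/cos17.6° = 1.679 m; N'_3 = 159·cos17.6° − 25·1.679 = 109.6; c'Δl = 0.67; W sinα = 48.1
Slice 4: Δl = 3.0/cos29.5° = 3.447 m; N'_4 = 295·cos29.5° − 30·3.447 = 153.3; c'Δl = 1.38; W sinα = 145.3
Slice 5: Δl = 1.8/cos43.7° = 2.490 m; N'_5 = 118·cos43.7° − 1·2.490 = 82.8; c'Δl = 1.00; W sinα = 81.5
Slice 6: Δl = 1.7/cos56.7° = 3.096 m; N'_6 = 47·cos56.7° − 7·3.096 = 4.1; c'Δl = 1.24; W sinα = 39.3
Σc'Δl = 6.2 kN/m; ΣN' = 552.5 kN/m; ΣW sinα = 333.5 kN/m
Resisting = 6.2 + 552.5·tan35.1° = 6.2 + 388.3 = 394.5 kN/m
FS = 394.5 / 333.5 = 1.183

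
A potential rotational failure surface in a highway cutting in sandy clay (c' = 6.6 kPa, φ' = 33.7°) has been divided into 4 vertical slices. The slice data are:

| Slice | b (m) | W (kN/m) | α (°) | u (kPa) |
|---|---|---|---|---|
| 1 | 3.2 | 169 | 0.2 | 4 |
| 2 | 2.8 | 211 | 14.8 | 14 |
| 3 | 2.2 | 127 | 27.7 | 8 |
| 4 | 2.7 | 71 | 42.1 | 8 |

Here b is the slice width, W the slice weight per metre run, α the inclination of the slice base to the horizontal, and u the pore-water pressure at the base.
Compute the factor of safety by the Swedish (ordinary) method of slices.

FS = 2.30

Ordinary method of slices: FS = Σ[c'·Δl_i + (W_i cosα_i − u_i·Δl_i)·tanφ'] / Σ W_i sinα_i, with Δl_i = b_i / cosα_i.
Slice 1: Δl = 3.2/cos0.2° = 3.200 m; N'_1 = 169·cos0.2° − 4·3.200 = 156.2; c'Δl = 21.12; W sinα = 0.6
Slice 2: Δl = 2.8/cos14.8° = 2.896 m; N'_2 = 211·cos14.8° − 14·2.896 = 163.5; c'Δl = 19.11; W sinα = 53.9
Slice 3: Δl = 2.2/cos27.7° = 2.485 m; N'_3 = 127·cos27.7° − 8·2.485 = 92.6; c'Δl = 16.40; W sinα = 59.0
Slice 4: Δl = 2.7/cos42.1° = 3.639 m; N'_4 = 71·cos42.1° − 8·3.639 = 23.6; c'Δl = 24.02; W sinα = 47.6
Σc'Δl = 80.7 kN/m; ΣN' = 435.8 kN/m; ΣW sinα = 161.1 kN/m
Resisting = 80.7 + 435.8·tan33.7° = 80.7 + 290.6 = 371.3 kN/m
FS = 371.3 / 161.1 = 2.304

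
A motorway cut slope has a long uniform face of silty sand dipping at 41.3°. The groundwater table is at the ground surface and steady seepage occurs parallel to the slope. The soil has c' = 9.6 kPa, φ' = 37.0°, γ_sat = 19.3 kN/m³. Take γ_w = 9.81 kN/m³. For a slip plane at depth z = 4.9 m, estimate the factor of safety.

With seepage parallel to the slope and the water table at the surface, the effective normal stress on the slip plane uses the buoyant unit weight γ' = γ_sat − γ_w while the driving shear stress uses γ_sat:
FS = [c' + γ' z cos²β tanφ'] / [γ_sat z sinβ cosβ]
γ' = 19.3 − 9.81 = 9.49 kN/m³
Numerator = 9.6 + 9.49·4.9·cos²41.3°·tan37.0° = 9.6 + 9.49·4.9·0.5644·0.7536 = 29.377 kPa
Denominator = 19.3·4.9·sin41.3°·cos41.3° = 19.3·4.9·0.6600·0.7513 = 46.891 kPa
FS = 29.377 / 46.891 = 0.626

FS = 0.63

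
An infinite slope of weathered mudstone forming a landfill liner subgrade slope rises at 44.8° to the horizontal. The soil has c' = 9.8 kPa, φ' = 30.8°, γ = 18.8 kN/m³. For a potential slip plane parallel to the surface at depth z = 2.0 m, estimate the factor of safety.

For an infinite slope with a slip plane parallel to the surface (no pore pressure): FS = [c' + γz cos²β tanφ'] / [γz sinβ cosβ].
γz = 18.8·2.0 = 37.60 kN/m²
Numerator = 9.8 + 37.60·cos²44.8°·tan30.8° = 9.8 + 37.60·0.5035·0.5961 = 21.085 kPa
Denominator = 37.60·sin44.8°·cos44.8° = 37.60·0.7046·0.7096 = 18.800 kPa
FS = 21.085 / 18.800 = 1.122

FS = 1.12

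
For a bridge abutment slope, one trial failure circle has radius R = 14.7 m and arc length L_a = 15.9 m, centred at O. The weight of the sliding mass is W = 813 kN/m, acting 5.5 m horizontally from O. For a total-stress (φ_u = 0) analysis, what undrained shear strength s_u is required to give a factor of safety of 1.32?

FS = s_u·L_a·R / (W·d), so s_u = FS·W·d / (L_a·R).
s_u = 1.32·813·5.5 / (15.90·14.7) = 5902.4 / 233.73 = 25.25 kPa

s_u = 25.3 kPa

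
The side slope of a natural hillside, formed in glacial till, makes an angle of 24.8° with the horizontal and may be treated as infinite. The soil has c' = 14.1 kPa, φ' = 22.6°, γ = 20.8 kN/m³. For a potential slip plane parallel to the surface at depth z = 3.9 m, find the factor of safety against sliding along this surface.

FS = 1.36

For an infinite slope with a slip plane parallel to the surface (no pore pressure): FS = [c' + γz cos²β tanφ'] / [γz sinβ cosβ].
γz = 20.8·3.9 = 81.12 kN/m²
Numerator = 14.1 + 81.12·cos²24.8°·tan22.6° = 14.1 + 81.12·0.8241·0.4163 = 41.926 kPa
Denominator = 81.12·sin24.8°·cos24.8° = 81.12·0.4195·0.9078 = 30.888 kPa
FS = 41.926 / 30.888 = 1.357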